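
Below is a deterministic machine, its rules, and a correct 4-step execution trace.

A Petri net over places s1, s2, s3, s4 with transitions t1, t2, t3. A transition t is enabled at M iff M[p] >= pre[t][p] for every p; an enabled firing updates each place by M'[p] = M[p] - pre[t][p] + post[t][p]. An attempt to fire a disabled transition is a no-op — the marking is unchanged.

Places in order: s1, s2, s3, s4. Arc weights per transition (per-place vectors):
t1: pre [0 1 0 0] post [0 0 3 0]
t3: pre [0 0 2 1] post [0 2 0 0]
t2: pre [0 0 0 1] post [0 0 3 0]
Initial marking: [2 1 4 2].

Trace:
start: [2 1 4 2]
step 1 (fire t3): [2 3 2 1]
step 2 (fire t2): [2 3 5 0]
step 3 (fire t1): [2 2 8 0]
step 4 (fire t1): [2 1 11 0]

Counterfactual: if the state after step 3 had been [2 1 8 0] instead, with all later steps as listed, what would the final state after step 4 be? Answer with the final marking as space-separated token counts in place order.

2 0 11 0

state after step 3 := [2 1 8 0]
step 4 (fire t1): [2 0 11 0]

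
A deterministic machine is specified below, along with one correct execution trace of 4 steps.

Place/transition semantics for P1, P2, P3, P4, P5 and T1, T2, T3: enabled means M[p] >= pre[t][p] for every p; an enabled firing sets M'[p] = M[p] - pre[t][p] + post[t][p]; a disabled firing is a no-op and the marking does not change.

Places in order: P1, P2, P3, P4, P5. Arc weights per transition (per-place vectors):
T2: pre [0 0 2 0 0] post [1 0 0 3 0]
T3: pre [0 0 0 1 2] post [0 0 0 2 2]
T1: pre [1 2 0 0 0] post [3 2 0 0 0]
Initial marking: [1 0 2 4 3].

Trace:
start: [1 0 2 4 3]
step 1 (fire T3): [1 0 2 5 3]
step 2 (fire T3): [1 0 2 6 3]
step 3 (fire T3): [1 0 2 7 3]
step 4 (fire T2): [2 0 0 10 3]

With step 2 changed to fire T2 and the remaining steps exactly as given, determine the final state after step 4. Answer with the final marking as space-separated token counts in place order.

2 0 0 9 3

(re-executing from step 2 with the substitution; state before step 2: [1 0 2 5 3])
step 2 (fire T2): [2 0 0 8 3]
step 3 (fire T3): [2 0 0 9 3]
step 4 (fire T2): [2 0 0 9 3]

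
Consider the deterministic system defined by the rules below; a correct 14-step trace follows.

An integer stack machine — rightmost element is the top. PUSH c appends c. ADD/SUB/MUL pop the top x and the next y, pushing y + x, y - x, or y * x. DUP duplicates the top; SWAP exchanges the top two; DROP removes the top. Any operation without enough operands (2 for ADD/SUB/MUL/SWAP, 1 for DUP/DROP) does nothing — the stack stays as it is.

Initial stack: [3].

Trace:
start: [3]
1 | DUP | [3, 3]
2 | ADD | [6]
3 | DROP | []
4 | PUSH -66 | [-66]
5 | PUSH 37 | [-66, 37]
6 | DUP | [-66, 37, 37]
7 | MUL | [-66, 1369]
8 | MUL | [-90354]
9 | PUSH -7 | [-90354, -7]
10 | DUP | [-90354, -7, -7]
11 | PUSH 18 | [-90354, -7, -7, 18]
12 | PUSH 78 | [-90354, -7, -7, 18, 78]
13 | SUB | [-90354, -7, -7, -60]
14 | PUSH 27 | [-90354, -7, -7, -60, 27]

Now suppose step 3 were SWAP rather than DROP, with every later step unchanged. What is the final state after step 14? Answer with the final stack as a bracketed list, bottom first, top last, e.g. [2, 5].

[6, -90354, -7, -7, -60, 27]

(re-executing from step 3 with the substitution; state before step 3: [6])
3 | SWAP | [6]
4 | PUSH -66 | [6, -66]
5 | PUSH 37 | [6, -66, 37]
6 | DUP | [6, -66, 37, 37]
7 | MUL | [6, -66, 1369]
8 | MUL | [6, -90354]
9 | PUSH -7 | [6, -90354, -7]
10 | DUP | [6, -90354, -7, -7]
11 | PUSH 18 | [6, -90354, -7, -7, 18]
12 | PUSH 78 | [6, -90354, -7, -7, 18, 78]
13 | SUB | [6, -90354, -7, -7, -60]
14 | PUSH 27 | [6, -90354, -7, -7, -60, 27]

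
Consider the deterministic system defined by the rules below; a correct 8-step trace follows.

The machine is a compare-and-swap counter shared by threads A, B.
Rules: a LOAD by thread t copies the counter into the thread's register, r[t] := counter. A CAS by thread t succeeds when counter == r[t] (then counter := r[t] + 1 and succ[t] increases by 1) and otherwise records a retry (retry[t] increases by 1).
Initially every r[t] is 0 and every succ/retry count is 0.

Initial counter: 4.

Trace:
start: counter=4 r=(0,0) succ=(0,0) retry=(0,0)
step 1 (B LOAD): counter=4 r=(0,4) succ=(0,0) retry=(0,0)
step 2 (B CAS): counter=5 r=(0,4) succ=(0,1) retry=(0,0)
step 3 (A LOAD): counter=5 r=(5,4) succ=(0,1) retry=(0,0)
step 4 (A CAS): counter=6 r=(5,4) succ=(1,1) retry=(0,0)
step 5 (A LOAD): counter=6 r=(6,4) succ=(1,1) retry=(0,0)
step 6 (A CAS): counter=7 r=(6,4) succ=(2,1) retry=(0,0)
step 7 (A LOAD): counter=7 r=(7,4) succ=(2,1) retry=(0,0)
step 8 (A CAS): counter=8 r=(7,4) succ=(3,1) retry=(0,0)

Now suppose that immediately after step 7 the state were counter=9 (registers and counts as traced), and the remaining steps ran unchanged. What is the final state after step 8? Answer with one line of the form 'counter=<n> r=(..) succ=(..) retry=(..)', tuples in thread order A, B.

counter=9 r=(7,4) succ=(2,1) retry=(1,0)

state after step 7 := counter=9 r=(7,4) succ=(2,1) retry=(0,0)
step 8 (A CAS): counter=9 r=(7,4) succ=(2,1) retry=(1,0)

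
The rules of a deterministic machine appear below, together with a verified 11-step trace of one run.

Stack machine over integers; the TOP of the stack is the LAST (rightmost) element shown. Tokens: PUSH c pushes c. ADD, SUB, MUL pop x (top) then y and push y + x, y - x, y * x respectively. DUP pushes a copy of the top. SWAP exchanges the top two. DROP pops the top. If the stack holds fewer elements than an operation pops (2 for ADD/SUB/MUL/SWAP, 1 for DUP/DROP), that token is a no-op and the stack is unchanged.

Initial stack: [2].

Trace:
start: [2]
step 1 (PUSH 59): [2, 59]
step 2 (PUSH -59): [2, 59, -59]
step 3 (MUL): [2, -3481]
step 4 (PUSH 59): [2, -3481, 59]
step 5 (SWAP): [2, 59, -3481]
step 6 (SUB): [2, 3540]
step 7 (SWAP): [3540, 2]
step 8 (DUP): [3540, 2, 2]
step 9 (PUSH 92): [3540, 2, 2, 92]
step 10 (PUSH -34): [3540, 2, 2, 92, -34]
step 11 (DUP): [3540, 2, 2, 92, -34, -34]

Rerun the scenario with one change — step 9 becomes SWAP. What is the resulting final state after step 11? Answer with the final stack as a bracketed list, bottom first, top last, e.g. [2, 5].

(re-executing from step 9 with the substitution; state before step 9: [3540, 2, 2])
step 9 (SWAP): [3540, 2, 2]
step 10 (PUSH -34): [3540, 2, 2, -34]
step 11 (DUP): [3540, 2, 2, -34, -34]

[3540, 2, 2, -34, -34]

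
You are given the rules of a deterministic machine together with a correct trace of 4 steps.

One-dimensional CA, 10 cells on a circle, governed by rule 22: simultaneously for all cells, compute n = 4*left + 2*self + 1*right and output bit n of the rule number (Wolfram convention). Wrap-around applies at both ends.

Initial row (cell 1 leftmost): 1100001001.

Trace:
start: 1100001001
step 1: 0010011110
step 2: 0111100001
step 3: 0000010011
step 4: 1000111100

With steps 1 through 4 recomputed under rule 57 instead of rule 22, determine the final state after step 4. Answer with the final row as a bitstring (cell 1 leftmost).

1010100100

(re-executing steps 1..4 under rule 57; state before step 1: 1100001001)
step 1: 0011100101
step 2: 1010010010
step 3: 0101001001
step 4: 1010100100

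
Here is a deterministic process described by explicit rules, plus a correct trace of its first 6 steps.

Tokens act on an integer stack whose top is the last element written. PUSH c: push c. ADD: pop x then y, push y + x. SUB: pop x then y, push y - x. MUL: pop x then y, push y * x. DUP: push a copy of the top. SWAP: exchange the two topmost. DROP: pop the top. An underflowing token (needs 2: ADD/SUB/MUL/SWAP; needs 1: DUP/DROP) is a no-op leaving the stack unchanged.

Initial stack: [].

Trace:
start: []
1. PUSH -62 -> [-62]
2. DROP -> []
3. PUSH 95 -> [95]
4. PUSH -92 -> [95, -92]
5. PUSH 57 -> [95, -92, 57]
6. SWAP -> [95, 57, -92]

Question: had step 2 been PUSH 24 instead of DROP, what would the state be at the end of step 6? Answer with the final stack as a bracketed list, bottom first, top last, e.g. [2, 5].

(re-executing from step 2 with the substitution; state before step 2: [-62])
2. PUSH 24 -> [-62, 24]
3. PUSH 95 -> [-62, 24, 95]
4. PUSH -92 -> [-62, 24, 95, -92]
5. PUSH 57 -> [-62, 24, 95, -92, 57]
6. SWAP -> [-62, 24, 95, 57, -92]

[-62, 24, 95, 57, -92]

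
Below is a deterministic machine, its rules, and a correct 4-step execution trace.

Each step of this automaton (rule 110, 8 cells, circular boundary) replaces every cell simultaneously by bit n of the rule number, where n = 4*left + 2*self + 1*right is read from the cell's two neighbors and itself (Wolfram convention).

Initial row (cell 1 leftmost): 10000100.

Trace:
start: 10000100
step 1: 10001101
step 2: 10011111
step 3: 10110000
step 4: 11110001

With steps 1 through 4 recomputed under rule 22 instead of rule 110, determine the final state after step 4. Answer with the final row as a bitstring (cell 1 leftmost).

(re-executing steps 1..4 under rule 22; state before step 1: 10000100)
step 1: 11001111
step 2: 00110000
step 3: 01001000
step 4: 11111100

11111100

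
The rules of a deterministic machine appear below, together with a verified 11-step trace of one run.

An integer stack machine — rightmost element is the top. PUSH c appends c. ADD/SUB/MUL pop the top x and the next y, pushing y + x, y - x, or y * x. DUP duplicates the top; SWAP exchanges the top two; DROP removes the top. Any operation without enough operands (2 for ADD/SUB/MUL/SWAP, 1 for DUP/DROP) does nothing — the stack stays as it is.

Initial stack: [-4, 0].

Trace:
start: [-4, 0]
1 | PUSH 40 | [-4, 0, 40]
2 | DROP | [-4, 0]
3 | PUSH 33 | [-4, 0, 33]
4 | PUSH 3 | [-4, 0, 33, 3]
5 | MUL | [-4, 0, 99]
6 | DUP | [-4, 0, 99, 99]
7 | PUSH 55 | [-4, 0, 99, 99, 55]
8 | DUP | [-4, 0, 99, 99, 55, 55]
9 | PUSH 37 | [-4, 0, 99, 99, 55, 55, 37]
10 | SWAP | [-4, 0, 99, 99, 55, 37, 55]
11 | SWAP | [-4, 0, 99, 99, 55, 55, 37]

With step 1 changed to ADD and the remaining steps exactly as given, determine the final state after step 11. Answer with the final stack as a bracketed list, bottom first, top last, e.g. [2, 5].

(re-executing from step 1 with the substitution; state before step 1: [-4, 0])
1 | ADD | [-4]
2 | DROP | []
3 | PUSH 33 | [33]
4 | PUSH 3 | [33, 3]
5 | MUL | [99]
6 | DUP | [99, 99]
7 | PUSH 55 | [99, 99, 55]
8 | DUP | [99, 99, 55, 55]
9 | PUSH 37 | [99, 99, 55, 55, 37]
10 | SWAP | [99, 99, 55, 37, 55]
11 | SWAP | [99, 99, 55, 55, 37]

[99, 99, 55, 55, 37]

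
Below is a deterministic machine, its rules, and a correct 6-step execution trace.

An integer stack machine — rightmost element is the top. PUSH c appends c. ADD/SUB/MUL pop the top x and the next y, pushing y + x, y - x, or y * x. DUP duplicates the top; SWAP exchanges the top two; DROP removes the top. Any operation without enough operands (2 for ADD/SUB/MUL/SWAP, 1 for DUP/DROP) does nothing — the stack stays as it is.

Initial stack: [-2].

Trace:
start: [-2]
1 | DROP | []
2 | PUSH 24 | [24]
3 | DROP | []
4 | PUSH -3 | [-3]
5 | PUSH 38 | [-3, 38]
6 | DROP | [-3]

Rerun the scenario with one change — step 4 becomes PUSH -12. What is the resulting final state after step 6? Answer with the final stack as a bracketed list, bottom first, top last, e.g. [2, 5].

[-12]

(re-executing from step 4 with the substitution; state before step 4: [])
4 | PUSH -12 | [-12]
5 | PUSH 38 | [-12, 38]
6 | DROP | [-12]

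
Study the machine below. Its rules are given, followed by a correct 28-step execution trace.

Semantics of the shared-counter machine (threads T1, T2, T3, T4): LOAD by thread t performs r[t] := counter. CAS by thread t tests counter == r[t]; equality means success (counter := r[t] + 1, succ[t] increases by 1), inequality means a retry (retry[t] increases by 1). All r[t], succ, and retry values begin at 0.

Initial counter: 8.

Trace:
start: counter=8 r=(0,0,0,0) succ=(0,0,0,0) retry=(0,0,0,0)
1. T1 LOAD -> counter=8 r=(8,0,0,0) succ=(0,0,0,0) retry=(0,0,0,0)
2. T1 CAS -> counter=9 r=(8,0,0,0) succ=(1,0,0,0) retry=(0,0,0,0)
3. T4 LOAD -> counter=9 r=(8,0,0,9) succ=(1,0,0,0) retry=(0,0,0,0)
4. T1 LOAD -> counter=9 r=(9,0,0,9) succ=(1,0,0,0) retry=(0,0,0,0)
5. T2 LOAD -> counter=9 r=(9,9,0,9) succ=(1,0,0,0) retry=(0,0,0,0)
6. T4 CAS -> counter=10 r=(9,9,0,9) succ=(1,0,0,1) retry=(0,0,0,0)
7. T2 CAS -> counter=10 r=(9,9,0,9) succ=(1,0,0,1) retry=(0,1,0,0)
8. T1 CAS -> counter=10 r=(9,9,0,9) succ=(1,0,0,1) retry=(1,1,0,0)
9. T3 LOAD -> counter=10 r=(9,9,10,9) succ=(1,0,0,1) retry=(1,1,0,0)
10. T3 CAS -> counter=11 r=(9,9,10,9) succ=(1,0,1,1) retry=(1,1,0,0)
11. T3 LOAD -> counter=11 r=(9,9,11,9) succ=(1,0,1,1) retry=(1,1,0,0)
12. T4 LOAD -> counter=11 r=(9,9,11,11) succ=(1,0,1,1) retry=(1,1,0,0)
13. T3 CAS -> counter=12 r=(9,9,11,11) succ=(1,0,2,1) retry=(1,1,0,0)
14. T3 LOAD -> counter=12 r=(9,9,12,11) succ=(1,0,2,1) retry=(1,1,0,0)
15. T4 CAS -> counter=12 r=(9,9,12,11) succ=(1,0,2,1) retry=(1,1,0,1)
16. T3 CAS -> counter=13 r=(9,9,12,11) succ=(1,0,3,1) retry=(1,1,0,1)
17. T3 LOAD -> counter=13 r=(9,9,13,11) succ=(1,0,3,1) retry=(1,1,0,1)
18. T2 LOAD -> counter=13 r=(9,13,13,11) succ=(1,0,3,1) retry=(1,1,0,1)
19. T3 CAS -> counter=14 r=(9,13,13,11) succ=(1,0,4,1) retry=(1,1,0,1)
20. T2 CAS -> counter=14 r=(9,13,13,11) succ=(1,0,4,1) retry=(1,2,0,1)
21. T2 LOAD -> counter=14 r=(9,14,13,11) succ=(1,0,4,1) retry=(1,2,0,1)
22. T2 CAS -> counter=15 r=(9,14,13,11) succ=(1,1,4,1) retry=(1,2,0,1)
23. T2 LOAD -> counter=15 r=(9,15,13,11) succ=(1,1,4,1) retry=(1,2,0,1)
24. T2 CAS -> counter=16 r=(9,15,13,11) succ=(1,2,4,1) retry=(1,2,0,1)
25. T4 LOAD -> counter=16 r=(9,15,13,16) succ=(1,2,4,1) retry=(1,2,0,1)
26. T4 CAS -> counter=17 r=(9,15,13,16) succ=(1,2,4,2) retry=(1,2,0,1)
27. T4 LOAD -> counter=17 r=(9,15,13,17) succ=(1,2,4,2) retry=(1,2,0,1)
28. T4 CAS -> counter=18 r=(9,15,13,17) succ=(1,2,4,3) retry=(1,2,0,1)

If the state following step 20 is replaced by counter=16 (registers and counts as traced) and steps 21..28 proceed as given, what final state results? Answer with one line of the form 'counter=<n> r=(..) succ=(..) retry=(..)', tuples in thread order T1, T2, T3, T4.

counter=20 r=(9,17,13,19) succ=(1,2,4,3) retry=(1,2,0,1)

state after step 20 := counter=16 r=(9,13,13,11) succ=(1,0,4,1) retry=(1,2,0,1)
21. T2 LOAD -> counter=16 r=(9,16,13,11) succ=(1,0,4,1) retry=(1,2,0,1)
22. T2 CAS -> counter=17 r=(9,16,13,11) succ=(1,1,4,1) retry=(1,2,0,1)
23. T2 LOAD -> counter=17 r=(9,17,13,11) succ=(1,1,4,1) retry=(1,2,0,1)
24. T2 CAS -> counter=18 r=(9,17,13,11) succ=(1,2,4,1) retry=(1,2,0,1)
25. T4 LOAD -> counter=18 r=(9,17,13,18) succ=(1,2,4,1) retry=(1,2,0,1)
26. T4 CAS -> counter=19 r=(9,17,13,18) succ=(1,2,4,2) retry=(1,2,0,1)
27. T4 LOAD -> counter=19 r=(9,17,13,19) succ=(1,2,4,2) retry=(1,2,0,1)
28. T4 CAS -> counter=20 r=(9,17,13,19) succ=(1,2,4,3) retry=(1,2,0,1)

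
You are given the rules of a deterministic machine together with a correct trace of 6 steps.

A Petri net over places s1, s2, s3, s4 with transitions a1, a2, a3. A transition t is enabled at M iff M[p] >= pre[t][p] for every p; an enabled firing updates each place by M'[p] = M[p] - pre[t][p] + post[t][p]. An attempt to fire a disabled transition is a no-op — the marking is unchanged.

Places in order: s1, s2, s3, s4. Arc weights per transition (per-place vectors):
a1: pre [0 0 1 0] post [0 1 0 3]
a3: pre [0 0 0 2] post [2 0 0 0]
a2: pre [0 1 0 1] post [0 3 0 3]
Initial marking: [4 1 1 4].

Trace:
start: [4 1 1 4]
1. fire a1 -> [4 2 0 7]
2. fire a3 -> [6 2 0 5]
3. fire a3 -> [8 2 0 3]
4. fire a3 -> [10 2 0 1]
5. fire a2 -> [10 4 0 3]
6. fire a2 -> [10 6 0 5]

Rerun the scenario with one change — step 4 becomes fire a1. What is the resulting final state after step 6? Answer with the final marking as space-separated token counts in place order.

(re-executing from step 4 with the substitution; state before step 4: [8 2 0 3])
4. fire a1 -> [8 2 0 3]
5. fire a2 -> [8 4 0 5]
6. fire a2 -> [8 6 0 7]

8 6 0 7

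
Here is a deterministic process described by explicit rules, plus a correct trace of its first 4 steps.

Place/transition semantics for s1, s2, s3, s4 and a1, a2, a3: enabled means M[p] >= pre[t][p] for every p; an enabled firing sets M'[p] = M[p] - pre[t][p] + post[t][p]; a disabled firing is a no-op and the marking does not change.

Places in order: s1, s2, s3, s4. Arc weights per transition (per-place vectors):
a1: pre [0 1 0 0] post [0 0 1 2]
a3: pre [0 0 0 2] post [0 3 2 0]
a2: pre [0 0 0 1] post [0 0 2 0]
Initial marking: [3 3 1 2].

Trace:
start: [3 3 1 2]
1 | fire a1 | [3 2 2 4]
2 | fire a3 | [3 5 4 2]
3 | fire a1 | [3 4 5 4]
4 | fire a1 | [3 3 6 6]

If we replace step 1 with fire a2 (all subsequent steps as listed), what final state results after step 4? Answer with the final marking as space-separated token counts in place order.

(re-executing from step 1 with the substitution; state before step 1: [3 3 1 2])
1 | fire a2 | [3 3 3 1]
2 | fire a3 | [3 3 3 1]
3 | fire a1 | [3 2 4 3]
4 | fire a1 | [3 1 5 5]

3 1 5 5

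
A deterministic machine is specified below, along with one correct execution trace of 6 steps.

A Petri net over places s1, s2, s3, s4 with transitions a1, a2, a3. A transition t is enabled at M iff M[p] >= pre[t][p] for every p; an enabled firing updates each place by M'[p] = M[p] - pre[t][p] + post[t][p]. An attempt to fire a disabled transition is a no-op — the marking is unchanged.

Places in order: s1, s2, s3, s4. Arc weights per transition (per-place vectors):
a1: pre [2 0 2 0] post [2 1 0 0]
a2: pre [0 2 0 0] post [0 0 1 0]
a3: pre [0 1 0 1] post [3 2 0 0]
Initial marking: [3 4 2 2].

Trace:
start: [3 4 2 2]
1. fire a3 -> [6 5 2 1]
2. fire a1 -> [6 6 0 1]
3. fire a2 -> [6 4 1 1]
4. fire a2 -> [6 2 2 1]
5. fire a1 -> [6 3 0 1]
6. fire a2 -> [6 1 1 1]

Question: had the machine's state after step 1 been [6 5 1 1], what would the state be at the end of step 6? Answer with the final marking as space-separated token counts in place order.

6 0 2 1

state after step 1 := [6 5 1 1]
2. fire a1 -> [6 5 1 1]
3. fire a2 -> [6 3 2 1]
4. fire a2 -> [6 1 3 1]
5. fire a1 -> [6 2 1 1]
6. fire a2 -> [6 0 2 1]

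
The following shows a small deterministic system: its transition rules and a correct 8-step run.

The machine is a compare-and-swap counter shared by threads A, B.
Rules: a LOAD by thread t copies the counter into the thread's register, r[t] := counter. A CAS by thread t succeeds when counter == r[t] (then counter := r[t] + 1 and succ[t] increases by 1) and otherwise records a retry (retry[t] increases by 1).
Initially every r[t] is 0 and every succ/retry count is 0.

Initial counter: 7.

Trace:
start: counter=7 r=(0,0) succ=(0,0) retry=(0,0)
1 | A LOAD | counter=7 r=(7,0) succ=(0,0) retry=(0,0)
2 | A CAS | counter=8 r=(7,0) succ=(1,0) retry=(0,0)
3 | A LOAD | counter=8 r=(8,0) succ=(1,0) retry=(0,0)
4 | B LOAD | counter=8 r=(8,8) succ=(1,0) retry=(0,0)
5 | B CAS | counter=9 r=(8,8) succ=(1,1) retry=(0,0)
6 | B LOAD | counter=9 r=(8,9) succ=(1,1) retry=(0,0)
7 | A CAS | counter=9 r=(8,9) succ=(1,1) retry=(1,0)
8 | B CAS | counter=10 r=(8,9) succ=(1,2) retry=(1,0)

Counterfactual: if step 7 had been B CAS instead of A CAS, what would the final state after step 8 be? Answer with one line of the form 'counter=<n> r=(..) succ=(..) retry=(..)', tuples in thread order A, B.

counter=10 r=(8,9) succ=(1,2) retry=(0,1)

(re-executing from step 7 with the substitution; state before step 7: counter=9 r=(8,9) succ=(1,1) retry=(0,0))
7 | B CAS | counter=10 r=(8,9) succ=(1,2) retry=(0,0)
8 | B CAS | counter=10 r=(8,9) succ=(1,2) retry=(0,1)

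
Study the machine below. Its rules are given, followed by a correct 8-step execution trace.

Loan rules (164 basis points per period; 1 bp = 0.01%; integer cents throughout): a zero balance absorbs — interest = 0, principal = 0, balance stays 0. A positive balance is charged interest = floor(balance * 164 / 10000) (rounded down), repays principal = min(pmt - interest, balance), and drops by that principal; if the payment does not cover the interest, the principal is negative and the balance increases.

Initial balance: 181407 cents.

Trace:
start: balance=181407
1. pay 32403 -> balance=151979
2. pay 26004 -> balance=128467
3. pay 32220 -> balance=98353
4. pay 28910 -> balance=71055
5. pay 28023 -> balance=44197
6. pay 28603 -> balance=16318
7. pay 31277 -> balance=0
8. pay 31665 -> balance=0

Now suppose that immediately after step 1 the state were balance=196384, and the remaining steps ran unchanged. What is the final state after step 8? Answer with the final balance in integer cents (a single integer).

3163

state after step 1 := balance=196384
2. pay 26004 -> balance=173600
3. pay 32220 -> balance=144227
4. pay 28910 -> balance=117682
5. pay 28023 -> balance=91588
6. pay 28603 -> balance=64487
7. pay 31277 -> balance=34267
8. pay 31665 -> balance=3163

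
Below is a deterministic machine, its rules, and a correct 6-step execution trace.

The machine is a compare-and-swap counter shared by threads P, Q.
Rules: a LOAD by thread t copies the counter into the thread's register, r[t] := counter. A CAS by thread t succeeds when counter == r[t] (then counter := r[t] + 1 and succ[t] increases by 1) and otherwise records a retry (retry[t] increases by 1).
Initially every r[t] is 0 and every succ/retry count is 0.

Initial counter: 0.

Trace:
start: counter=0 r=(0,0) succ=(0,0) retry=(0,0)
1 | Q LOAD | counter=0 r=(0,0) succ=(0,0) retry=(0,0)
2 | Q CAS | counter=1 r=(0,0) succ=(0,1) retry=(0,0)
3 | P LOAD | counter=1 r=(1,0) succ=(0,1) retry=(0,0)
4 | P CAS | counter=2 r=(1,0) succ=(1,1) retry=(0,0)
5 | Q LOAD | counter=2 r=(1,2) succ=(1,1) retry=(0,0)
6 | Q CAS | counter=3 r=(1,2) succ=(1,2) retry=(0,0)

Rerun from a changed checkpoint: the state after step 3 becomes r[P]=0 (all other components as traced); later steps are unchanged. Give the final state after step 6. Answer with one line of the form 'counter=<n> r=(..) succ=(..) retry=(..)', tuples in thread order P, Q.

counter=2 r=(0,1) succ=(0,2) retry=(1,0)

state after step 3 := counter=1 r=(0,0) succ=(0,1) retry=(0,0)
4 | P CAS | counter=1 r=(0,0) succ=(0,1) retry=(1,0)
5 | Q LOAD | counter=1 r=(0,1) succ=(0,1) retry=(1,0)
6 | Q CAS | counter=2 r=(0,1) succ=(0,2) retry=(1,0)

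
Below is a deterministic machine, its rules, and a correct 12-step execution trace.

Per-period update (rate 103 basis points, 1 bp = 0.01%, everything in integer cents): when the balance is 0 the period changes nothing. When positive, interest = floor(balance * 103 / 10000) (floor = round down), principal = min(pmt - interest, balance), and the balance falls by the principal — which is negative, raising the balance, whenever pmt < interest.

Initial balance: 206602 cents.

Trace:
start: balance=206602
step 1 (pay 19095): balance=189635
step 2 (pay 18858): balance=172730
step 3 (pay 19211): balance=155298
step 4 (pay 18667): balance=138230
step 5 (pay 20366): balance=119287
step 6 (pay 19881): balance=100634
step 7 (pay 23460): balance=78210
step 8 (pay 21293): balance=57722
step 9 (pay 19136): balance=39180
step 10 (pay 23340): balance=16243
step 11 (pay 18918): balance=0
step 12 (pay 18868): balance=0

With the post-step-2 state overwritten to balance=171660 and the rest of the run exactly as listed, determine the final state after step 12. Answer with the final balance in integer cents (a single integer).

state after step 2 := balance=171660
step 3 (pay 19211): balance=154217
step 4 (pay 18667): balance=137138
step 5 (pay 20366): balance=118184
step 6 (pay 19881): balance=99520
step 7 (pay 23460): balance=77085
step 8 (pay 21293): balance=56585
step 9 (pay 19136): balance=38031
step 10 (pay 23340): balance=15082
step 11 (pay 18918): balance=0
step 12 (pay 18868): balance=0

0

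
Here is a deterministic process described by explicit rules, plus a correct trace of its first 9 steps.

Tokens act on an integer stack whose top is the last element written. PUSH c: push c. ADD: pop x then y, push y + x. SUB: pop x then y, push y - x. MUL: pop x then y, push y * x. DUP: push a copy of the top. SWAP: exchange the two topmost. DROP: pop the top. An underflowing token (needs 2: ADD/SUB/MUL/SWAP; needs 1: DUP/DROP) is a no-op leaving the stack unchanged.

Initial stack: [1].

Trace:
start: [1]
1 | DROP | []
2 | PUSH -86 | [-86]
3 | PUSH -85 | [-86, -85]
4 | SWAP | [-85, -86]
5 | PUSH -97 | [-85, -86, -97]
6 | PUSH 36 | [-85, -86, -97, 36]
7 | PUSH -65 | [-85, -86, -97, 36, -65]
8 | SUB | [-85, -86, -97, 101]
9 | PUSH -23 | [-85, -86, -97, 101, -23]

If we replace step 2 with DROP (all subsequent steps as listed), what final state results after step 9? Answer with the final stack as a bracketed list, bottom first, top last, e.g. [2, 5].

[-85, -97, 101, -23]

(re-executing from step 2 with the substitution; state before step 2: [])
2 | DROP | []
3 | PUSH -85 | [-85]
4 | SWAP | [-85]
5 | PUSH -97 | [-85, -97]
6 | PUSH 36 | [-85, -97, 36]
7 | PUSH -65 | [-85, -97, 36, -65]
8 | SUB | [-85, -97, 101]
9 | PUSH -23 | [-85, -97, 101, -23]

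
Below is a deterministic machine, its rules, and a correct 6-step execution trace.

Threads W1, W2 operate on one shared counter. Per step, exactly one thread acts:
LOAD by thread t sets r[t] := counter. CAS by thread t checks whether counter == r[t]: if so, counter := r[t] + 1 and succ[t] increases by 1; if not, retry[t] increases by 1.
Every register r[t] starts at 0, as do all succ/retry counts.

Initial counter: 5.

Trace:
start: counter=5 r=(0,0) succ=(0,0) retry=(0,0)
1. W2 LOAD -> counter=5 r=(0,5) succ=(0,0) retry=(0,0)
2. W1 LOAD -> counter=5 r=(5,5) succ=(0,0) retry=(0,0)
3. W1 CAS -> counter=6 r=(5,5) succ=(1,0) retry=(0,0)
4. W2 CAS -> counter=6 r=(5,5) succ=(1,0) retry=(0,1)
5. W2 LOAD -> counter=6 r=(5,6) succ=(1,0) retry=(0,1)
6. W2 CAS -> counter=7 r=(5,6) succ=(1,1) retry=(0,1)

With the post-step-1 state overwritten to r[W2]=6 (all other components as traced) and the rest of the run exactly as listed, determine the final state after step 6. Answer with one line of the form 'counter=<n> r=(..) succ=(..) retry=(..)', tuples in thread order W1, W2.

counter=8 r=(5,7) succ=(1,2) retry=(0,0)

state after step 1 := counter=5 r=(0,6) succ=(0,0) retry=(0,0)
2. W1 LOAD -> counter=5 r=(5,6) succ=(0,0) retry=(0,0)
3. W1 CAS -> counter=6 r=(5,6) succ=(1,0) retry=(0,0)
4. W2 CAS -> counter=7 r=(5,6) succ=(1,1) retry=(0,0)
5. W2 LOAD -> counter=7 r=(5,7) succ=(1,1) retry=(0,0)
6. W2 CAS -> counter=8 r=(5,7) succ=(1,2) retry=(0,0)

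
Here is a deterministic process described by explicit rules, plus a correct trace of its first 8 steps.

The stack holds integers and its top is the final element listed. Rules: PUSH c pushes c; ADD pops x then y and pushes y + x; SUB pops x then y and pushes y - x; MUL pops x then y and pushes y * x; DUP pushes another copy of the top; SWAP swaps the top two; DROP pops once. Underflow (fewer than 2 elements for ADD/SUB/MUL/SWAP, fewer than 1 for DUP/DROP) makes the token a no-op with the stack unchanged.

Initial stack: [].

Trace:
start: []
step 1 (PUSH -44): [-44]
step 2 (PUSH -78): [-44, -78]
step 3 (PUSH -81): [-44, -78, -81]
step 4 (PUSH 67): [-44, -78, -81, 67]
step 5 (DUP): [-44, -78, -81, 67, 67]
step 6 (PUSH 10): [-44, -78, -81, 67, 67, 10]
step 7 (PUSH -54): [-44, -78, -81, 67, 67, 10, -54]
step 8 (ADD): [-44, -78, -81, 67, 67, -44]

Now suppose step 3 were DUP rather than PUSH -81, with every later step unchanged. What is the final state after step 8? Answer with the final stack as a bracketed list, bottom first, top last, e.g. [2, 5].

(re-executing from step 3 with the substitution; state before step 3: [-44, -78])
step 3 (DUP): [-44, -78, -78]
step 4 (PUSH 67): [-44, -78, -78, 67]
step 5 (DUP): [-44, -78, -78, 67, 67]
step 6 (PUSH 10): [-44, -78, -78, 67, 67, 10]
step 7 (PUSH -54): [-44, -78, -78, 67, 67, 10, -54]
step 8 (ADD): [-44, -78, -78, 67, 67, -44]

[-44, -78, -78, 67, 67, -44]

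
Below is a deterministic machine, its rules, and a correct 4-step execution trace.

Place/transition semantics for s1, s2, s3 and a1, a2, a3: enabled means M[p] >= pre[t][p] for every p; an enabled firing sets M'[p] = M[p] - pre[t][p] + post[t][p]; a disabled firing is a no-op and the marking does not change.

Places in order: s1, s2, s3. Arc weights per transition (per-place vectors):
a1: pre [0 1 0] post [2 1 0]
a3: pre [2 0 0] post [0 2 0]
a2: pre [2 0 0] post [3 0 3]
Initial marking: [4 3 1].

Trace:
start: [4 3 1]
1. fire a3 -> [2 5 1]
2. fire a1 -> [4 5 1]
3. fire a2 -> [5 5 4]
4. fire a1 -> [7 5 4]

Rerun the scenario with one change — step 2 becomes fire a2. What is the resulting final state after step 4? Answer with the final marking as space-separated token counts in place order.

6 5 7

(re-executing from step 2 with the substitution; state before step 2: [2 5 1])
2. fire a2 -> [3 5 4]
3. fire a2 -> [4 5 7]
4. fire a1 -> [6 5 7]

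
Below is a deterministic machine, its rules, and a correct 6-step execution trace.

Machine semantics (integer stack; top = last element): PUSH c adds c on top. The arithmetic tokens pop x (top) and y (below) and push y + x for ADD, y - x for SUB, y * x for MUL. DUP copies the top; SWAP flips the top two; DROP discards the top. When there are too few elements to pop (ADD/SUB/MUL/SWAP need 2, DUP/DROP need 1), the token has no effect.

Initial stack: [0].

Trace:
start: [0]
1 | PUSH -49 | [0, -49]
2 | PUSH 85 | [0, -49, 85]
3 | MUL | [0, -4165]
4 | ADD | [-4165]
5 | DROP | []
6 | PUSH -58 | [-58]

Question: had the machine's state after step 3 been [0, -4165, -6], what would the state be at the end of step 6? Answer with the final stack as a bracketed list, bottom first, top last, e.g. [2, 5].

[0, -58]

state after step 3 := [0, -4165, -6]
4 | ADD | [0, -4171]
5 | DROP | [0]
6 | PUSH -58 | [0, -58]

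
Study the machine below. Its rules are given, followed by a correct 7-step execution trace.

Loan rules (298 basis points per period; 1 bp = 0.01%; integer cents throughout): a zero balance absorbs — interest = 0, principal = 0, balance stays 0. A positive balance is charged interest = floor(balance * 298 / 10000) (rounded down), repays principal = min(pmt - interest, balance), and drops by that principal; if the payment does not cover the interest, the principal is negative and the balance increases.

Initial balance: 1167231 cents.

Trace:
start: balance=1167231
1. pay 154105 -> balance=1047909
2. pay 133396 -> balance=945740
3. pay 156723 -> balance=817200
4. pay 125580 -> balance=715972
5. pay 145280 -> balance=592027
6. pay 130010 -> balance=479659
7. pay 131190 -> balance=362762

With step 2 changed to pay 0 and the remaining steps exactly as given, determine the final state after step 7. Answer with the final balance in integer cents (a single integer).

517255

(re-executing from step 2 with the substitution; state before step 2: balance=1047909)
2. pay 0 -> balance=1079136
3. pay 156723 -> balance=954571
4. pay 125580 -> balance=857437
5. pay 145280 -> balance=737708
6. pay 130010 -> balance=629681
7. pay 131190 -> balance=517255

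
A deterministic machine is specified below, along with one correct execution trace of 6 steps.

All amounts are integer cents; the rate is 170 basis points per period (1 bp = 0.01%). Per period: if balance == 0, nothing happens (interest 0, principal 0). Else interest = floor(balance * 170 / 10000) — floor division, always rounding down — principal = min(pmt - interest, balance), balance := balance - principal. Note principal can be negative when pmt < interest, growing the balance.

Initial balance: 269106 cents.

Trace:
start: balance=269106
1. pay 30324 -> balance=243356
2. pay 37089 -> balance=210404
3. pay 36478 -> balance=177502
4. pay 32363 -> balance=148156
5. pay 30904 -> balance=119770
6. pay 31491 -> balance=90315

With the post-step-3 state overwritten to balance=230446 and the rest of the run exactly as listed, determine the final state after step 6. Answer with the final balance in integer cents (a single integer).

146006

state after step 3 := balance=230446
4. pay 32363 -> balance=202000
5. pay 30904 -> balance=174530
6. pay 31491 -> balance=146006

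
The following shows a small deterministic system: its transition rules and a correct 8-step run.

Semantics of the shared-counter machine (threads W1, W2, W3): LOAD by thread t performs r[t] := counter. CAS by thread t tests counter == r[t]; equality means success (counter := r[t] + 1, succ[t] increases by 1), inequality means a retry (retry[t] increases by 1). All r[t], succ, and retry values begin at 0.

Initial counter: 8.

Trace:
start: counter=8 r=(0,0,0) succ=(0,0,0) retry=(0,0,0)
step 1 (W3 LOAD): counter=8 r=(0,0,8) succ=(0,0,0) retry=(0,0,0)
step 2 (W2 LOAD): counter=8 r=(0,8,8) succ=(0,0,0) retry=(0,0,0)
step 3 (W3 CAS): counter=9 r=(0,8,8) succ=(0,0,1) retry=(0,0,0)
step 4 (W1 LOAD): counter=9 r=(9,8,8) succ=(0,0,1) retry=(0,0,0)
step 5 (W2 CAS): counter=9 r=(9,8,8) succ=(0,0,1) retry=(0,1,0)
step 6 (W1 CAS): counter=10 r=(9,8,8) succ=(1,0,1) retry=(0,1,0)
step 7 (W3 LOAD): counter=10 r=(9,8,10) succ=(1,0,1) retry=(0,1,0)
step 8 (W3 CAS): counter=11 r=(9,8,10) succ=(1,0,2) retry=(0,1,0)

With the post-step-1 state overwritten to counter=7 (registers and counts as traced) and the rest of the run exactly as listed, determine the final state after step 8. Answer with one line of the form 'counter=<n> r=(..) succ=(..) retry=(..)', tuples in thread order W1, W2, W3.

counter=9 r=(7,7,8) succ=(0,1,1) retry=(1,0,1)

state after step 1 := counter=7 r=(0,0,8) succ=(0,0,0) retry=(0,0,0)
step 2 (W2 LOAD): counter=7 r=(0,7,8) succ=(0,0,0) retry=(0,0,0)
step 3 (W3 CAS): counter=7 r=(0,7,8) succ=(0,0,0) retry=(0,0,1)
step 4 (W1 LOAD): counter=7 r=(7,7,8) succ=(0,0,0) retry=(0,0,1)
step 5 (W2 CAS): counter=8 r=(7,7,8) succ=(0,1,0) retry=(0,0,1)
step 6 (W1 CAS): counter=8 r=(7,7,8) succ=(0,1,0) retry=(1,0,1)
step 7 (W3 LOAD): counter=8 r=(7,7,8) succ=(0,1,0) retry=(1,0,1)
step 8 (W3 CAS): counter=9 r=(7,7,8) succ=(0,1,1) retry=(1,0,1)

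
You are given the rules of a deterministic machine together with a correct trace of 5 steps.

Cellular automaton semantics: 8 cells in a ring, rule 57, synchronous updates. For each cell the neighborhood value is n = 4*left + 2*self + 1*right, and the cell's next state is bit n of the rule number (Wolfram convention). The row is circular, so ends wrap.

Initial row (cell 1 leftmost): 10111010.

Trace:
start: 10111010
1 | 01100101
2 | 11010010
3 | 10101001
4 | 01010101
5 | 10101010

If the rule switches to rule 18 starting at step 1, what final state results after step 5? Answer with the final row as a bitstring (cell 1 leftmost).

00000000

(re-executing steps 1..5 under rule 18; state before step 1: 10111010)
1 | 00000000
2 | 00000000
3 | 00000000
4 | 00000000
5 | 00000000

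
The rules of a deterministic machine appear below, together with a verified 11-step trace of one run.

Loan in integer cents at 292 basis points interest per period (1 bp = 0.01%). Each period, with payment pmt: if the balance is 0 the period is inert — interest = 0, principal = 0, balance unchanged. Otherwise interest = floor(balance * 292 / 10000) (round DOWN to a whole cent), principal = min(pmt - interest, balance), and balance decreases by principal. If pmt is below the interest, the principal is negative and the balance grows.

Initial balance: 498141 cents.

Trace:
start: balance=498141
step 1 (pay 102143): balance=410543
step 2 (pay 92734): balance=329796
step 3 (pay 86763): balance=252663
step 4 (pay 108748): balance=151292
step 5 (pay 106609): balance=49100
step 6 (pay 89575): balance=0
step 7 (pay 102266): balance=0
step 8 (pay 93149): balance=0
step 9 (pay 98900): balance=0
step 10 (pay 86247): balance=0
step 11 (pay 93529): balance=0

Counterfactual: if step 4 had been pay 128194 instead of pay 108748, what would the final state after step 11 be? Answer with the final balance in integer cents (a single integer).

0

(re-executing from step 4 with the substitution; state before step 4: balance=252663)
step 4 (pay 128194): balance=131846
step 5 (pay 106609): balance=29086
step 6 (pay 89575): balance=0
step 7 (pay 102266): balance=0
step 8 (pay 93149): balance=0
step 9 (pay 98900): balance=0
step 10 (pay 86247): balance=0
step 11 (pay 93529): balance=0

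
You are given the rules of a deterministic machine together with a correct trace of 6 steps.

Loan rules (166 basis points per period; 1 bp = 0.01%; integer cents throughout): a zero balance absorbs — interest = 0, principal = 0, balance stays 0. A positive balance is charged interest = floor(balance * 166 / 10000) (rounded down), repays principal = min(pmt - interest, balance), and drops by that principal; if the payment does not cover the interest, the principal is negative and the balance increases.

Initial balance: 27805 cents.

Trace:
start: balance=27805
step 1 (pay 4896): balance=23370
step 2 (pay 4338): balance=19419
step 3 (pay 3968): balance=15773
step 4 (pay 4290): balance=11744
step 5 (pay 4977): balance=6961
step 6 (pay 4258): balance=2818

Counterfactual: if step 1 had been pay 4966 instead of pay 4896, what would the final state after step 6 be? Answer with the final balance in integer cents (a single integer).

(re-executing from step 1 with the substitution; state before step 1: balance=27805)
step 1 (pay 4966): balance=23300
step 2 (pay 4338): balance=19348
step 3 (pay 3968): balance=15701
step 4 (pay 4290): balance=11671
step 5 (pay 4977): balance=6887
step 6 (pay 4258): balance=2743

2743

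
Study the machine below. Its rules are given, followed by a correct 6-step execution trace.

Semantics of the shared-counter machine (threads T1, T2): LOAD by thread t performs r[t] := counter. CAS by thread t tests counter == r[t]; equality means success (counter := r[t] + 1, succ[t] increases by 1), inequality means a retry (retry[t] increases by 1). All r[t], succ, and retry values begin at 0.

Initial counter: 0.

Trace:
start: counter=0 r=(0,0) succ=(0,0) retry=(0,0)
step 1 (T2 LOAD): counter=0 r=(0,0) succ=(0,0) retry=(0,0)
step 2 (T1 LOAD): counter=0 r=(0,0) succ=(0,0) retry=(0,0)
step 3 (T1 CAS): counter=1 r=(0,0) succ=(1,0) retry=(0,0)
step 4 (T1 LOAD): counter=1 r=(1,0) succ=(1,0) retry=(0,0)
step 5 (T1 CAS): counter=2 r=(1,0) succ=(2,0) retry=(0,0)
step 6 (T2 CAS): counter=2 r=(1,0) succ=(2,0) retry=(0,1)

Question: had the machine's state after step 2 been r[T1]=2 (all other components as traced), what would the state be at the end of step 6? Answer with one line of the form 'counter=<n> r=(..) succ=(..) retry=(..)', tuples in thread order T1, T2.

counter=1 r=(0,0) succ=(1,0) retry=(1,1)

state after step 2 := counter=0 r=(2,0) succ=(0,0) retry=(0,0)
step 3 (T1 CAS): counter=0 r=(2,0) succ=(0,0) retry=(1,0)
step 4 (T1 LOAD): counter=0 r=(0,0) succ=(0,0) retry=(1,0)
step 5 (T1 CAS): counter=1 r=(0,0) succ=(1,0) retry=(1,0)
step 6 (T2 CAS): counter=1 r=(0,0) succ=(1,0) retry=(1,1)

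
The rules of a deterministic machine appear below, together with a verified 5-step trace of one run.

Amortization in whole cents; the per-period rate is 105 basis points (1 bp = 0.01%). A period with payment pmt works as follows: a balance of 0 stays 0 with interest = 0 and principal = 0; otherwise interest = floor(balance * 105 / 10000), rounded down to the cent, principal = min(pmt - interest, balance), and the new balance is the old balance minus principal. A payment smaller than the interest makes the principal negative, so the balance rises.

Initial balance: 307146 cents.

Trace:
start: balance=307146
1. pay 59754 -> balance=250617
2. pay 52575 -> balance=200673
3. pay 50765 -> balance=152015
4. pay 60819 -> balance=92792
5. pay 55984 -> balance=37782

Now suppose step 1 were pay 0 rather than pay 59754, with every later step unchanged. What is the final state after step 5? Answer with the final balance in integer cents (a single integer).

(re-executing from step 1 with the substitution; state before step 1: balance=307146)
1. pay 0 -> balance=310371
2. pay 52575 -> balance=261054
3. pay 50765 -> balance=213030
4. pay 60819 -> balance=154447
5. pay 55984 -> balance=100084

100084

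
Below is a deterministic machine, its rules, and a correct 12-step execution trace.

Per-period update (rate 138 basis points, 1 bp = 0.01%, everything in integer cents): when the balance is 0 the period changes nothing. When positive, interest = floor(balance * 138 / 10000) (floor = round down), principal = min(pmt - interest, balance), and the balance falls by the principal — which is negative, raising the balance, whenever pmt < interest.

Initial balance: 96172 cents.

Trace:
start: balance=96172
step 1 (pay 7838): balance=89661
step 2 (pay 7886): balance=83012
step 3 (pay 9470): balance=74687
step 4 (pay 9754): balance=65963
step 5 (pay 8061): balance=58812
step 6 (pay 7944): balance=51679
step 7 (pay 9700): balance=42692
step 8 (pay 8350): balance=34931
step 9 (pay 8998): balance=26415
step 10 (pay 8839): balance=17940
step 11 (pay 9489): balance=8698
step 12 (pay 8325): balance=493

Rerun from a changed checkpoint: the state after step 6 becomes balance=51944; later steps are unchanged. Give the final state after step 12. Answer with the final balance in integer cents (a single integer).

state after step 6 := balance=51944
step 7 (pay 9700): balance=42960
step 8 (pay 8350): balance=35202
step 9 (pay 8998): balance=26689
step 10 (pay 8839): balance=18218
step 11 (pay 9489): balance=8980
step 12 (pay 8325): balance=778

778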